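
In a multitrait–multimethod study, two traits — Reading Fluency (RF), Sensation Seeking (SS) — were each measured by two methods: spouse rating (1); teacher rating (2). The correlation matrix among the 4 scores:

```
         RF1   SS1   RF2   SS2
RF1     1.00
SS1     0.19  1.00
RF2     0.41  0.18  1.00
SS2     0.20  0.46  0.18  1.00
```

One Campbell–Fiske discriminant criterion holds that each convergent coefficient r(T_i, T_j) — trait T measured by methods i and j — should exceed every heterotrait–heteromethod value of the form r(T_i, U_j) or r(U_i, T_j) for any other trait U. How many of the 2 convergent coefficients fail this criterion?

0

Each convergent coefficient versus the relevant comparison correlations:
RF (methods 1·2): 0.41 vs {0.20, 0.18} → pass.
SS (methods 1·2): 0.46 vs {0.18, 0.20} → pass.
0 of 2 fail.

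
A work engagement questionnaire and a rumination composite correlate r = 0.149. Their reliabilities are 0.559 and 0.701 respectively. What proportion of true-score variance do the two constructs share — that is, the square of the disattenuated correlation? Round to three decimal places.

Disattenuated r = 0.149 / √(0.559 × 0.701) = 0.149 / 0.6260 = 0.2380.
Shared true-score variance = 0.2380² = 0.0566 ≈ 0.057.

0.057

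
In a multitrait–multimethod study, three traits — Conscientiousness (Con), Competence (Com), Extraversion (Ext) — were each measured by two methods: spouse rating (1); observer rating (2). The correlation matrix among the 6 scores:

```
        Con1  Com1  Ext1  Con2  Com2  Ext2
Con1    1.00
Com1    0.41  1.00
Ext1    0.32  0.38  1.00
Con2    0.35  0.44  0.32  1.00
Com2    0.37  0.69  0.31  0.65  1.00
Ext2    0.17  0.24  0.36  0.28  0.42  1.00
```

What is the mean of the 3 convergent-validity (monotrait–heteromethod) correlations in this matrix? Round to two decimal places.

Convergent values: 0.35, 0.69, 0.36; mean = 1.40/3 = 0.47.

0.47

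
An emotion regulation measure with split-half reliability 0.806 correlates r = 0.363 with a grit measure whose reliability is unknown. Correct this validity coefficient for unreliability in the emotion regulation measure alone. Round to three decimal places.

Single correction: r_c = r_obs / √r_xx = 0.363 / √0.806 = 0.363 / 0.8978 ≈ 0.404.

0.404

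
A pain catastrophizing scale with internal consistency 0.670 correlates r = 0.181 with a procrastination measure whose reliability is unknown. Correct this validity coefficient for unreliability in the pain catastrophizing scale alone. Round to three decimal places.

Single correction: r_c = r_obs / √r_xx = 0.181 / √0.670 = 0.181 / 0.8185 ≈ 0.221.

0.221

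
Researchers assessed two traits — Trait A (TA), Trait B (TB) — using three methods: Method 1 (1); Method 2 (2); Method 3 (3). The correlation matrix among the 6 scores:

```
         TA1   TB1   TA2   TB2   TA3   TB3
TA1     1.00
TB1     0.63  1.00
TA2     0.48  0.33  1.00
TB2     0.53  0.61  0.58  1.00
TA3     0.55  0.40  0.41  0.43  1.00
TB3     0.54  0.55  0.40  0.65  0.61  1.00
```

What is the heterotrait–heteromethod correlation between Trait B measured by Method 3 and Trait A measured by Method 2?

Different traits and methods: r(TB3, TA2) = 0.40.

0.40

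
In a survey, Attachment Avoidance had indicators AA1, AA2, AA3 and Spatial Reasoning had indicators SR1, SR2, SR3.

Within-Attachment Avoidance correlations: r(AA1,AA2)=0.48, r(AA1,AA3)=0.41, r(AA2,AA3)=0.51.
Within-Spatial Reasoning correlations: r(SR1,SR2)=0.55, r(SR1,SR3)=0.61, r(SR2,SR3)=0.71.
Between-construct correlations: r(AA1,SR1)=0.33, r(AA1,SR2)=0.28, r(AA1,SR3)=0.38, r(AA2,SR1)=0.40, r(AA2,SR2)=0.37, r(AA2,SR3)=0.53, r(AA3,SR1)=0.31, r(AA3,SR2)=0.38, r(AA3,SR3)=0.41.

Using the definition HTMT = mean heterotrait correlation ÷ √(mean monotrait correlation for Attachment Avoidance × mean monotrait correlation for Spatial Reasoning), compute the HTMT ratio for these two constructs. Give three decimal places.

Between-construct mean = 3.39/9 = 0.3767.
Mean within-AA = 1.40/3 = 0.4667; mean within-SR = 1.87/3 = 0.6233.
Geometric mean = √(0.4667 × 0.6233) = 0.5393.
HTMT = 0.3767 / 0.5393 = 0.698.

0.698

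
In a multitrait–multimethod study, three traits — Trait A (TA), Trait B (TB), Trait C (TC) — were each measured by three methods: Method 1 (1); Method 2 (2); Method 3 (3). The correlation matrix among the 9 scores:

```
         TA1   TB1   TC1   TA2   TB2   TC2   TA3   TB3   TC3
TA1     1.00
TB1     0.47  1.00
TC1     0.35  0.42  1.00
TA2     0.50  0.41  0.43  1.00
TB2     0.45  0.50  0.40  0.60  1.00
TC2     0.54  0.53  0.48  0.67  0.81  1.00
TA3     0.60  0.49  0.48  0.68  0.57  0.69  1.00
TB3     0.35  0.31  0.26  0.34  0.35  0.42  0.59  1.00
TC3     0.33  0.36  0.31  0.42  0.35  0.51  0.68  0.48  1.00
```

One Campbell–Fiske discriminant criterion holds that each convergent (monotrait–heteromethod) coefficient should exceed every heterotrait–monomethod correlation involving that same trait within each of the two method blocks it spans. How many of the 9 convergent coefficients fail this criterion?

9

Convergent coefficients and their comparison sets:
TA (methods 1·2): 0.50 vs {0.47, 0.60, 0.35, 0.67} → fail.
TA (methods 1·3): 0.60 vs {0.47, 0.59, 0.35, 0.68} → fail.
TA (methods 2·3): 0.68 vs {0.60, 0.59, 0.67, 0.68} → fail.
TB (methods 1·2): 0.50 vs {0.47, 0.60, 0.42, 0.81} → fail.
TB (methods 1·3): 0.31 vs {0.47, 0.59, 0.42, 0.48} → fail.
TB (methods 2·3): 0.35 vs {0.60, 0.59, 0.81, 0.48} → fail.
TC (methods 1·2): 0.48 vs {0.35, 0.67, 0.42, 0.81} → fail.
TC (methods 1·3): 0.31 vs {0.35, 0.68, 0.42, 0.48} → fail.
TC (methods 2·3): 0.51 vs {0.67, 0.68, 0.81, 0.48} → fail.
9 of 9 fail.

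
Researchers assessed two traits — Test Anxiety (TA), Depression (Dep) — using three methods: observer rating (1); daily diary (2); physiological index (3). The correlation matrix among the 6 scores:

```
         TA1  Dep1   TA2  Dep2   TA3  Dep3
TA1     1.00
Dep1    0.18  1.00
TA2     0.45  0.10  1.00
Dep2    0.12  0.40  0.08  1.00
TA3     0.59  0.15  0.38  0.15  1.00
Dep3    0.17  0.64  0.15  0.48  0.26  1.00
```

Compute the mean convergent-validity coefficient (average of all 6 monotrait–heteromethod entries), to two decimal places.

Convergent values: 0.45, 0.59, 0.38, 0.40, 0.64, 0.48; mean = 2.94/6 = 0.49.

0.49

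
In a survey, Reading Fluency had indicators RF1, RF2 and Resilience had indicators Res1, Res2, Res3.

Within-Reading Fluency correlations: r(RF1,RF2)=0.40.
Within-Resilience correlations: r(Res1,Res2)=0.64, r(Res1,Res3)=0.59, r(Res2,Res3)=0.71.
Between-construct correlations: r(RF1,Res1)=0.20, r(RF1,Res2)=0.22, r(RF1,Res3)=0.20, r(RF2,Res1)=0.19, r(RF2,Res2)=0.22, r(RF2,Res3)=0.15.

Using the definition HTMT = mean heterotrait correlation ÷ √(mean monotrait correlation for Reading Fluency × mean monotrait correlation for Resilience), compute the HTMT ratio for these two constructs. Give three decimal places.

Mean between = 1.18/6 = 0.1967.
Mean within-RF = 0.40/1 = 0.4000; mean within-Res = 1.94/3 = 0.6467.
Geometric mean = √(0.4000 × 0.6467) = 0.5086.
HTMT = 0.1967 / 0.5086 = 0.387.

0.387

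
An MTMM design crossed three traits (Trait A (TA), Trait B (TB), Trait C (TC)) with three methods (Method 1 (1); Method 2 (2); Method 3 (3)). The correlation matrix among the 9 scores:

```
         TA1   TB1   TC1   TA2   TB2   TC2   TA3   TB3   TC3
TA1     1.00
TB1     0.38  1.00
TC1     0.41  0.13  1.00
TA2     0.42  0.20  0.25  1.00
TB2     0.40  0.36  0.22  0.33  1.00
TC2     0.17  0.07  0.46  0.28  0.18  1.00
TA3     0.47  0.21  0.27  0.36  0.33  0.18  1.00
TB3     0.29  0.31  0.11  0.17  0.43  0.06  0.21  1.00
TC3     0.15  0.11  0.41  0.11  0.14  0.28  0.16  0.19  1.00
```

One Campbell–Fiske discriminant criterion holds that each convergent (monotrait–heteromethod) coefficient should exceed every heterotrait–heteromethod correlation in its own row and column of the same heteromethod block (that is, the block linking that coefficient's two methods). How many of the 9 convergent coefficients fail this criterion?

Convergent coefficients and their comparison sets:
TA (methods 1·2): 0.42 vs {0.40, 0.20, 0.17, 0.25} → pass.
TA (methods 1·3): 0.47 vs {0.29, 0.21, 0.15, 0.27} → pass.
TA (methods 2·3): 0.36 vs {0.17, 0.33, 0.11, 0.18} → pass.
TB (methods 1·2): 0.36 vs {0.20, 0.40, 0.07, 0.22} → fail.
TB (methods 1·3): 0.31 vs {0.21, 0.29, 0.11, 0.11} → pass.
TB (methods 2·3): 0.43 vs {0.33, 0.17, 0.14, 0.06} → pass.
TC (methods 1·2): 0.46 vs {0.25, 0.17, 0.22, 0.07} → pass.
TC (methods 1·3): 0.41 vs {0.27, 0.15, 0.11, 0.11} → pass.
TC (methods 2·3): 0.28 vs {0.18, 0.11, 0.06, 0.14} → pass.
1 of 9 fail.

1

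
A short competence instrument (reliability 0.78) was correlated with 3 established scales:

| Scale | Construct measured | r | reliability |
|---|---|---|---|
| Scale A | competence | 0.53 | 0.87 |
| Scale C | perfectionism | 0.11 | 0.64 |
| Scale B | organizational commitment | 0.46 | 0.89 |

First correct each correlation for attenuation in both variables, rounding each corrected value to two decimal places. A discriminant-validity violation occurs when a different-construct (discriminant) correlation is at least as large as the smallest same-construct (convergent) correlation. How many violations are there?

0

Disattenuated r (r / √(r_scale · r_new)):
  Scale A (conv): 0.53 / √(0.87·0.78) = 0.64
  Scale C (disc): 0.11 / √(0.64·0.78) = 0.16
  Scale B (disc): 0.46 / √(0.89·0.78) = 0.55
Smallest convergent = 0.64. Discriminant values: 0.16, 0.55; count ≥ 0.64 → 0.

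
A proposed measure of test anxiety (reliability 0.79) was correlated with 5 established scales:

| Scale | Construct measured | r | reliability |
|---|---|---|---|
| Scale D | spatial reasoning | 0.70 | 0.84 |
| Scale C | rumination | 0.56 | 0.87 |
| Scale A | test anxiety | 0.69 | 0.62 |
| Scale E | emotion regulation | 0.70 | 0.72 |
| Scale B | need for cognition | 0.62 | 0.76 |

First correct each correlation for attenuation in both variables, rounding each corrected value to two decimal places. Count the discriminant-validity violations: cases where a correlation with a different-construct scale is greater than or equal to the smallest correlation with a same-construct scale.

0

Disattenuated r (r / √(r_scale · r_new)):
  Scale D (disc): 0.70 / √(0.84·0.79) = 0.86
  Scale C (disc): 0.56 / √(0.87·0.79) = 0.68
  Scale A (conv): 0.69 / √(0.62·0.79) = 0.99
  Scale E (disc): 0.70 / √(0.72·0.79) = 0.93
  Scale B (disc): 0.62 / √(0.76·0.79) = 0.80
Smallest convergent = 0.99. Discriminant values: 0.86, 0.68, 0.93, 0.80; count ≥ 0.99 → 0.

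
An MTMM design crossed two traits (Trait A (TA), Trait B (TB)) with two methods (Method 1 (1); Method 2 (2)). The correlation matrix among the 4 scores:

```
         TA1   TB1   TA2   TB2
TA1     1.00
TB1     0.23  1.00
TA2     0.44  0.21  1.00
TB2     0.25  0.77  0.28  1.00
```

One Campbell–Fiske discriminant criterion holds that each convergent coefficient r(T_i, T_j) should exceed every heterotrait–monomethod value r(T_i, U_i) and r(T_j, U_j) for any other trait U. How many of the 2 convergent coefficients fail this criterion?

0

Convergent coefficients and their comparison sets:
TA (methods 1·2): 0.44 vs {0.23, 0.28} → pass.
TB (methods 1·2): 0.77 vs {0.23, 0.28} → pass.
0 of 2 fail.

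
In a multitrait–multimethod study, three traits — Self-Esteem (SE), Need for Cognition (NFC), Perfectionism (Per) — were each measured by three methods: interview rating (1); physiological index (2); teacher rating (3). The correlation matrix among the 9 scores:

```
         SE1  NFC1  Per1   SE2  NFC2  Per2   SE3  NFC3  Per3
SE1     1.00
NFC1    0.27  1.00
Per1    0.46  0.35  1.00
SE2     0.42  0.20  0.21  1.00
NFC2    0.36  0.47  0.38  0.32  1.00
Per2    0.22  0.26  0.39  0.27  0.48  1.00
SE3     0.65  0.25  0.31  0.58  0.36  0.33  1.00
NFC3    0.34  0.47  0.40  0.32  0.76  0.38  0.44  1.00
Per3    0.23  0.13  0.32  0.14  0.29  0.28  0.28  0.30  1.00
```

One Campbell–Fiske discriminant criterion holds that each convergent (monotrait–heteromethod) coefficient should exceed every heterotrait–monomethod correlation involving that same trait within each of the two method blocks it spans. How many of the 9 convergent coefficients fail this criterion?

Convergent coefficients and their comparison sets:
SE (methods 1·2): 0.42 vs {0.27, 0.32, 0.46, 0.27} → fail.
SE (methods 1·3): 0.65 vs {0.27, 0.44, 0.46, 0.28} → pass.
SE (methods 2·3): 0.58 vs {0.32, 0.44, 0.27, 0.28} → pass.
NFC (methods 1·2): 0.47 vs {0.27, 0.32, 0.35, 0.48} → fail.
NFC (methods 1·3): 0.47 vs {0.27, 0.44, 0.35, 0.30} → pass.
NFC (methods 2·3): 0.76 vs {0.32, 0.44, 0.48, 0.30} → pass.
Per (methods 1·2): 0.39 vs {0.46, 0.27, 0.35, 0.48} → fail.
Per (methods 1·3): 0.32 vs {0.46, 0.28, 0.35, 0.30} → fail.
Per (methods 2·3): 0.28 vs {0.27, 0.28, 0.48, 0.30} → fail.
5 of 9 fail.

5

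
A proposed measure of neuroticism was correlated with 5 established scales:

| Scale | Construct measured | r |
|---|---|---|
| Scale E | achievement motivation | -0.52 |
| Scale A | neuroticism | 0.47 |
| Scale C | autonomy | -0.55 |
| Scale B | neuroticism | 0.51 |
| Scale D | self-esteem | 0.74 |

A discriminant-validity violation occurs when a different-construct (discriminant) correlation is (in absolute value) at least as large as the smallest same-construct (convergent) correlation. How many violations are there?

3

Convergent (same construct = neuroticism): Scale A, Scale B.
Smallest convergent = 0.47. Discriminant |r|: 0.52, 0.55, 0.74; count ≥ 0.47 → 3.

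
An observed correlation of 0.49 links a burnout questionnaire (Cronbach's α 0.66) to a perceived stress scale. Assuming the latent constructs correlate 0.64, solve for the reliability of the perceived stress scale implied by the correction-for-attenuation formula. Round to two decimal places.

r_true = r_obs / √(r_xx · r_yy) ⇒ 0.64 = 0.49 / √(0.66 · r_yy).
√(0.66 · r_yy) = 0.49 / 0.64 = 0.7656; 0.66 · r_yy = 0.5861; r_yy = 0.5861 / 0.66 ≈ 0.89.

0.89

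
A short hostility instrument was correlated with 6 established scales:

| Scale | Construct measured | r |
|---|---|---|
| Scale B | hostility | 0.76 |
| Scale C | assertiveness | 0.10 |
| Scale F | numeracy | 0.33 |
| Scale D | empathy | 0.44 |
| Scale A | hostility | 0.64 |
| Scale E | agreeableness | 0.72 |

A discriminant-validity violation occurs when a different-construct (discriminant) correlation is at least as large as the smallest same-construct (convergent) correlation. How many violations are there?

1

Convergent (same construct = hostility): Scale B, Scale A.
Smallest convergent = 0.64. Discriminant values: 0.10, 0.33, 0.44, 0.72; count ≥ 0.64 → 1.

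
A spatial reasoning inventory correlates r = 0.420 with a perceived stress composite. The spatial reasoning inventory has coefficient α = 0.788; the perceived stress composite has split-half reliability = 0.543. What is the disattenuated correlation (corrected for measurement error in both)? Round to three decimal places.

r_true = r_obs / √(r_xx · r_yy) = 0.420 / √(0.788 × 0.543) = 0.420 / √0.427884 = 0.420 / 0.6541 ≈ 0.642.

0.642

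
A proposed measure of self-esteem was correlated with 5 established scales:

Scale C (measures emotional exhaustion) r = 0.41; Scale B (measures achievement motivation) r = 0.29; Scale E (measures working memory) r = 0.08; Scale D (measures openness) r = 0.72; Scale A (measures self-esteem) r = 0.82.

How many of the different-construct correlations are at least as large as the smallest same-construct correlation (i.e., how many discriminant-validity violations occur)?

Convergent (same construct = self-esteem): Scale A.
Smallest convergent = 0.82. Discriminant values: 0.41, 0.29, 0.08, 0.72; count ≥ 0.82 → 0.

0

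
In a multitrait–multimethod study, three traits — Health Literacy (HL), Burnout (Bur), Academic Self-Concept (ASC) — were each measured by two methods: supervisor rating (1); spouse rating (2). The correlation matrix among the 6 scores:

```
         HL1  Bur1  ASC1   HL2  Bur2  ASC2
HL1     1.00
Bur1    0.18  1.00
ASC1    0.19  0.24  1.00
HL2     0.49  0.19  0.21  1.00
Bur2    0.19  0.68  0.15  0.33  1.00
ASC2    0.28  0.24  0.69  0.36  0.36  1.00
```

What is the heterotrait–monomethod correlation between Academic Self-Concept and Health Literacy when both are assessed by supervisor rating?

Different traits, same method: r(ASC1, HL1) = 0.19.

0.19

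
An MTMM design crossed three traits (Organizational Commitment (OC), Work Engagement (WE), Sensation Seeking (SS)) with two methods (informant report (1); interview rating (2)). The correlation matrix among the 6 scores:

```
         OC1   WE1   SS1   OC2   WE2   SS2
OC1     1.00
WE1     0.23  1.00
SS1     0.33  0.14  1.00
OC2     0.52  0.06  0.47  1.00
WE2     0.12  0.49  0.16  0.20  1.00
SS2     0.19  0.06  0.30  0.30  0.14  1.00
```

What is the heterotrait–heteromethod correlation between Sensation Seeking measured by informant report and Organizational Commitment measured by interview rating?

0.47

Different traits and methods: r(SS1, OC2) = 0.47.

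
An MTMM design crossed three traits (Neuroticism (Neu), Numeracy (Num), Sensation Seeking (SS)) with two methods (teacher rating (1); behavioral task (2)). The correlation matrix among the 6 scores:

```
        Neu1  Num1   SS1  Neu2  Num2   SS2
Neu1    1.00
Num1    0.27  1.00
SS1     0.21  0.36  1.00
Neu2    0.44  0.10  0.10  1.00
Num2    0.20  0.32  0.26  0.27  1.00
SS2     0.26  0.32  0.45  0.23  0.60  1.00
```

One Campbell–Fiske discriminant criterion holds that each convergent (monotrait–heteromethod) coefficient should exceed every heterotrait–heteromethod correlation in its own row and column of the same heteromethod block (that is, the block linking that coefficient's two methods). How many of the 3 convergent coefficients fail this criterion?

1

Checking each validity diagonal entry against its comparison values:
Neu (methods 1·2): 0.44 vs {0.20, 0.10, 0.26, 0.10} → pass.
Num (methods 1·2): 0.32 vs {0.10, 0.20, 0.32, 0.26} → fail.
SS (methods 1·2): 0.45 vs {0.10, 0.26, 0.26, 0.32} → pass.
1 of 3 fail.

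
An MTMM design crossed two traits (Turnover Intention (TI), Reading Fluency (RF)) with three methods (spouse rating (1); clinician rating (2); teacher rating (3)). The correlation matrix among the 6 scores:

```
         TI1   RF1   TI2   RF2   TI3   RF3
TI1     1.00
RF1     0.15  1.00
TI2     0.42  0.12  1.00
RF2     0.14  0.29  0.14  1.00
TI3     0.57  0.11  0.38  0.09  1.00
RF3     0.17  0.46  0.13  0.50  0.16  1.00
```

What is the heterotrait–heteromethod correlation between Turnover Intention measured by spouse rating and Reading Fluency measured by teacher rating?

0.17

Different traits and methods: r(TI1, RF3) = 0.17.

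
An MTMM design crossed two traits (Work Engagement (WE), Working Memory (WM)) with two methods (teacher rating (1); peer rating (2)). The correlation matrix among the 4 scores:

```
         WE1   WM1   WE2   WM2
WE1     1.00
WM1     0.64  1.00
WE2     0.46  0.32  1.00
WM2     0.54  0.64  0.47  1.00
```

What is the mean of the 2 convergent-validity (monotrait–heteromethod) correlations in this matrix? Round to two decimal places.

Convergent values: 0.46, 0.64; mean = 1.10/2 = 0.55.

0.55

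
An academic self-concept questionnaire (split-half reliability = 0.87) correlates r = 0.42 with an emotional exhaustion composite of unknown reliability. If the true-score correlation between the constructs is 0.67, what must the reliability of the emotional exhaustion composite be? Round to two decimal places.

0.45

r_true = r_obs / √(r_xx · r_yy) ⇒ 0.67 = 0.42 / √(0.87 · r_yy).
√(0.87 · r_yy) = 0.42 / 0.67 = 0.6269; 0.87 · r_yy = 0.3930; r_yy = 0.3930 / 0.87 ≈ 0.45.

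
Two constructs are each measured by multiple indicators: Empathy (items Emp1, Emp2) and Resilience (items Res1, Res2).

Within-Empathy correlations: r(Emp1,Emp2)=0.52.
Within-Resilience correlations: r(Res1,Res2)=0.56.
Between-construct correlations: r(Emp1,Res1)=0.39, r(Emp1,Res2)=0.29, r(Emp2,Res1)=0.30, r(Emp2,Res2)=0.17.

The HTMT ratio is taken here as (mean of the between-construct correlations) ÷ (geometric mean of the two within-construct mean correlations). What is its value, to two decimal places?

0.53

Between-construct mean = 1.15/4 = 0.2875.
Mean within-Emp = 0.52/1 = 0.5200; mean within-Res = 0.56/1 = 0.5600.
Geometric mean = √(0.5200 × 0.5600) = 0.5396.
HTMT = 0.2875 / 0.5396 = 0.53.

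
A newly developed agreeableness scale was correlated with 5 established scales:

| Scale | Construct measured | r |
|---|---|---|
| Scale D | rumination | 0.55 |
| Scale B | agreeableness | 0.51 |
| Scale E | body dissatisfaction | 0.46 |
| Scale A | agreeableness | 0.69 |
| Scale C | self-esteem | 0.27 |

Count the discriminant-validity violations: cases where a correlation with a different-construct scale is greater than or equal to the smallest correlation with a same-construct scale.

Convergent (same construct = agreeableness): Scale B, Scale A.
Smallest convergent = 0.51. Discriminant values: 0.55, 0.46, 0.27; count ≥ 0.51 → 1.

1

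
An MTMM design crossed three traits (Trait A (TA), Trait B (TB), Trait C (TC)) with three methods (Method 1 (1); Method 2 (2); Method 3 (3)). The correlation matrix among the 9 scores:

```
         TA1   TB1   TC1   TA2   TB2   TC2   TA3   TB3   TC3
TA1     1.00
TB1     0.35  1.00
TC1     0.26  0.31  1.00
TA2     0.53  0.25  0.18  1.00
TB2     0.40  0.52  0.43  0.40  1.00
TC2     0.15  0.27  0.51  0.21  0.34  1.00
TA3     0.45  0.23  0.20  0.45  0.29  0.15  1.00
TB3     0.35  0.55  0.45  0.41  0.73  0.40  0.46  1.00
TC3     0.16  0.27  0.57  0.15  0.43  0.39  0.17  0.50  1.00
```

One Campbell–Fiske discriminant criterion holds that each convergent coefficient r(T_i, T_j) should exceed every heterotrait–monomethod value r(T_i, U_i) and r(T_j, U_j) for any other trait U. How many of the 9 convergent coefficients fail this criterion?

3

Each convergent coefficient versus the relevant comparison correlations:
TA (methods 1·2): 0.53 vs {0.35, 0.40, 0.26, 0.21} → pass.
TA (methods 1·3): 0.45 vs {0.35, 0.46, 0.26, 0.17} → fail.
TA (methods 2·3): 0.45 vs {0.40, 0.46, 0.21, 0.17} → fail.
TB (methods 1·2): 0.52 vs {0.35, 0.40, 0.31, 0.34} → pass.
TB (methods 1·3): 0.55 vs {0.35, 0.46, 0.31, 0.50} → pass.
TB (methods 2·3): 0.73 vs {0.40, 0.46, 0.34, 0.50} → pass.
TC (methods 1·2): 0.51 vs {0.26, 0.21, 0.31, 0.34} → pass.
TC (methods 1·3): 0.57 vs {0.26, 0.17, 0.31, 0.50} → pass.
TC (methods 2·3): 0.39 vs {0.21, 0.17, 0.34, 0.50} → fail.
3 of 9 fail.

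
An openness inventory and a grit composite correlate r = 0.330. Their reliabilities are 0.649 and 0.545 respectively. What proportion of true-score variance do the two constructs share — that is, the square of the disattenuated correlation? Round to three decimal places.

0.308

Disattenuated r = 0.330 / √(0.649 × 0.545) = 0.330 / 0.5947 = 0.5549.
Shared true-score variance = 0.5549² = 0.3079 ≈ 0.308.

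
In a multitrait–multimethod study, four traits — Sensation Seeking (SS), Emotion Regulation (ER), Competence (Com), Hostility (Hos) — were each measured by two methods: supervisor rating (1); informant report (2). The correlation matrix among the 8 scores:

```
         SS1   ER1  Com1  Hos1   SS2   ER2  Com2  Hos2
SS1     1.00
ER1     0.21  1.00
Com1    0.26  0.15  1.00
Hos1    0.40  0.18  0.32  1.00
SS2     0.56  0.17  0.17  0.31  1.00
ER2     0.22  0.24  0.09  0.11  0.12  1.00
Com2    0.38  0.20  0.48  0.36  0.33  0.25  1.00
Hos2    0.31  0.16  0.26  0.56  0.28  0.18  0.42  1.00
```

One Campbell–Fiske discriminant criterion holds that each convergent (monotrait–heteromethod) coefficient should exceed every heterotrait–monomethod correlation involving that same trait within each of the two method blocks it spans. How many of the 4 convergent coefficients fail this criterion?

Convergent coefficients and their comparison sets:
SS (methods 1·2): 0.56 vs {0.21, 0.12, 0.26, 0.33, 0.40, 0.28} → pass.
ER (methods 1·2): 0.24 vs {0.21, 0.12, 0.15, 0.25, 0.18, 0.18} → fail.
Com (methods 1·2): 0.48 vs {0.26, 0.33, 0.15, 0.25, 0.32, 0.42} → pass.
Hos (methods 1·2): 0.56 vs {0.40, 0.28, 0.18, 0.18, 0.32, 0.42} → pass.
1 of 4 fail.

1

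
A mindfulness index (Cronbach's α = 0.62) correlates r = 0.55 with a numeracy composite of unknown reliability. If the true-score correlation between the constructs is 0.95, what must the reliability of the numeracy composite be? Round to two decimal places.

r_true = r_obs / √(r_xx · r_yy) ⇒ 0.95 = 0.55 / √(0.62 · r_yy).
√(0.62 · r_yy) = 0.55 / 0.95 = 0.5789; 0.62 · r_yy = 0.3351; r_yy = 0.3351 / 0.62 ≈ 0.54.

0.54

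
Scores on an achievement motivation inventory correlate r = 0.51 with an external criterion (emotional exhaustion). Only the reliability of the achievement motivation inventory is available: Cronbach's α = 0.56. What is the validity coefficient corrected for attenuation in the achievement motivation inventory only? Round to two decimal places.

Single correction: r_c = r_obs / √r_xx = 0.51 / √0.56 = 0.51 / 0.7483 ≈ 0.68.

0.68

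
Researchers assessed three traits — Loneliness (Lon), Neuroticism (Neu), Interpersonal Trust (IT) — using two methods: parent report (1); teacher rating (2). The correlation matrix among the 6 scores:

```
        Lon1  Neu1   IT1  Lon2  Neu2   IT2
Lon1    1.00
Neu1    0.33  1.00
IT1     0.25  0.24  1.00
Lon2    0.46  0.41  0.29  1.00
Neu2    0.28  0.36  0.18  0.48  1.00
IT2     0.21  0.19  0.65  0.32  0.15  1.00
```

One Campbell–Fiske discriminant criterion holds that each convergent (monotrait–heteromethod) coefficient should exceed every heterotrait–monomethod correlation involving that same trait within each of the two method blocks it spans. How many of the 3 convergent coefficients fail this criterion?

2

Checking each validity diagonal entry against its comparison values:
Lon (methods 1·2): 0.46 vs {0.33, 0.48, 0.25, 0.32} → fail.
Neu (methods 1·2): 0.36 vs {0.33, 0.48, 0.24, 0.15} → fail.
IT (methods 1·2): 0.65 vs {0.25, 0.32, 0.24, 0.15} → pass.
2 of 3 fail.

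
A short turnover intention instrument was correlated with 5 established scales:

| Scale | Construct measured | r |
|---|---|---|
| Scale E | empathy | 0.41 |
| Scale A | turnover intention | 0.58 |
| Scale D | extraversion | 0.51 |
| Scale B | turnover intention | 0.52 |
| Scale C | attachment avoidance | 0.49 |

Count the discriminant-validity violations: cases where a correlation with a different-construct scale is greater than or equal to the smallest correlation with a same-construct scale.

Convergent (same construct = turnover intention): Scale A, Scale B.
Smallest convergent = 0.52. Discriminant values: 0.41, 0.51, 0.49; count ≥ 0.52 → 0.

0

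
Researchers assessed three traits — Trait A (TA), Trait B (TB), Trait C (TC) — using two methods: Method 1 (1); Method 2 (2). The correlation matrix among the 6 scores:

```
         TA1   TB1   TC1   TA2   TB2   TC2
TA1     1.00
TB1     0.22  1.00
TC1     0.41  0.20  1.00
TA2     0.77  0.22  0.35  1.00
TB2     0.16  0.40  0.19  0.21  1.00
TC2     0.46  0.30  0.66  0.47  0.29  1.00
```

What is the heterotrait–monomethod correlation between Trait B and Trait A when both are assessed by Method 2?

0.21

Different traits, same method: r(TB2, TA2) = 0.21.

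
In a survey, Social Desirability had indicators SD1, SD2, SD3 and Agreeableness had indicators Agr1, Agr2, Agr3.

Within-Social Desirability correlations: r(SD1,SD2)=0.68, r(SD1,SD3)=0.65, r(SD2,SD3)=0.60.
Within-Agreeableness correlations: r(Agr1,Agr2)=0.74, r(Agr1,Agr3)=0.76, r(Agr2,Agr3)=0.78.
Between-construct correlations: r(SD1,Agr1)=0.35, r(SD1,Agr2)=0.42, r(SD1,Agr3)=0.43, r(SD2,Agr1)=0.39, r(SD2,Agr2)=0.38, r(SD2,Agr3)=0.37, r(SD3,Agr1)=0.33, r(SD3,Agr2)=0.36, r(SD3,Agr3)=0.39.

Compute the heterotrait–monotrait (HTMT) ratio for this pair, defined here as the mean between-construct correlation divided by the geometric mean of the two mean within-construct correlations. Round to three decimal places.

Mean between = 3.42/9 = 0.3800.
Mean within-SD = 1.93/3 = 0.6433; mean within-Agr = 2.28/3 = 0.7600.
Geometric mean = √(0.6433 × 0.7600) = 0.6992.
HTMT = 0.3800 / 0.6992 = 0.543.

0.543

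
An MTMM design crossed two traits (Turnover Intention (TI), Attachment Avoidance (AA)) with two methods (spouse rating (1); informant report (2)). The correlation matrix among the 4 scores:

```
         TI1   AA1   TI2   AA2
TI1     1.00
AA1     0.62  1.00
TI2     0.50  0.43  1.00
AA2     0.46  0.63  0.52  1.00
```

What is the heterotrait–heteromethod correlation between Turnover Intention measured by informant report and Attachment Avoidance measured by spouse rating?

Different traits and methods: r(TI2, AA1) = 0.43.

0.43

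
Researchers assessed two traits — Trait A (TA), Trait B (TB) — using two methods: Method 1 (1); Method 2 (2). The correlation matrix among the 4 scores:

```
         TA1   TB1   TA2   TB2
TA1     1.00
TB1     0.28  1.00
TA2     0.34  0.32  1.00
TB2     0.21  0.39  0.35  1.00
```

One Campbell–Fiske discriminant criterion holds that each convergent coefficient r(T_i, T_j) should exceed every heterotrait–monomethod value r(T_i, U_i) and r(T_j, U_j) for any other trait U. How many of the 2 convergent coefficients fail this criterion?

Each convergent coefficient versus the relevant comparison correlations:
TA (methods 1·2): 0.34 vs {0.28, 0.35} → fail.
TB (methods 1·2): 0.39 vs {0.28, 0.35} → pass.
1 of 2 fail.

1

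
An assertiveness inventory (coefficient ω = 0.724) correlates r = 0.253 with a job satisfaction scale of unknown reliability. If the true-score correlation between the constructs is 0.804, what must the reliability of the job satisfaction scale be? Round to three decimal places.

0.137

r_true = r_obs / √(r_xx · r_yy) ⇒ 0.804 = 0.253 / √(0.724 · r_yy).
√(0.724 · r_yy) = 0.253 / 0.804 = 0.3147; 0.724 · r_yy = 0.0990; r_yy = 0.0990 / 0.724 ≈ 0.137.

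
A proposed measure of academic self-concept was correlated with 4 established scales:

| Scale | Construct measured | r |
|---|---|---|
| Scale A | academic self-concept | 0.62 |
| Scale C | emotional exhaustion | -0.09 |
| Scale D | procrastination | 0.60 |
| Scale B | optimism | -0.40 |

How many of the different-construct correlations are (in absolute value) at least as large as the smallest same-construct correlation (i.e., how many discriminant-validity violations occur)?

0

Convergent (same construct = academic self-concept): Scale A.
Smallest convergent = 0.62. Discriminant |r|: 0.09, 0.60, 0.40; count ≥ 0.62 → 0.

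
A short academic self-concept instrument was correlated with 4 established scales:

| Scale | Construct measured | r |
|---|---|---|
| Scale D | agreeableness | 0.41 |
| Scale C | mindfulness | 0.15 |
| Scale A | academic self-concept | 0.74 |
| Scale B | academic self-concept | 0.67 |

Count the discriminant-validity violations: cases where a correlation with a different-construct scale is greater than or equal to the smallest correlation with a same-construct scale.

0

Convergent (same construct = academic self-concept): Scale A, Scale B.
Smallest convergent = 0.67. Discriminant values: 0.41, 0.15; count ≥ 0.67 → 0.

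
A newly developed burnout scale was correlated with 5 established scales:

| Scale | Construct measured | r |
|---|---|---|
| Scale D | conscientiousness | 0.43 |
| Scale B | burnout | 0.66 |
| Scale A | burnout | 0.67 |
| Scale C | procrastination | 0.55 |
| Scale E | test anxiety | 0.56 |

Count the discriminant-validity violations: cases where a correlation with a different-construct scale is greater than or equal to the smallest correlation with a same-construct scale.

Convergent (same construct = burnout): Scale B, Scale A.
Smallest convergent = 0.66. Discriminant values: 0.43, 0.55, 0.56; count ≥ 0.66 → 0.

0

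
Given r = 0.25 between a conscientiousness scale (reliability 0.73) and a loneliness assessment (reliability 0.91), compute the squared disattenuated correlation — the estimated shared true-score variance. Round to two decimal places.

Disattenuated r = 0.25 / √(0.73 × 0.91) = 0.25 / 0.8150 = 0.3067.
Shared true-score variance = 0.3067² = 0.0941 ≈ 0.09.

0.09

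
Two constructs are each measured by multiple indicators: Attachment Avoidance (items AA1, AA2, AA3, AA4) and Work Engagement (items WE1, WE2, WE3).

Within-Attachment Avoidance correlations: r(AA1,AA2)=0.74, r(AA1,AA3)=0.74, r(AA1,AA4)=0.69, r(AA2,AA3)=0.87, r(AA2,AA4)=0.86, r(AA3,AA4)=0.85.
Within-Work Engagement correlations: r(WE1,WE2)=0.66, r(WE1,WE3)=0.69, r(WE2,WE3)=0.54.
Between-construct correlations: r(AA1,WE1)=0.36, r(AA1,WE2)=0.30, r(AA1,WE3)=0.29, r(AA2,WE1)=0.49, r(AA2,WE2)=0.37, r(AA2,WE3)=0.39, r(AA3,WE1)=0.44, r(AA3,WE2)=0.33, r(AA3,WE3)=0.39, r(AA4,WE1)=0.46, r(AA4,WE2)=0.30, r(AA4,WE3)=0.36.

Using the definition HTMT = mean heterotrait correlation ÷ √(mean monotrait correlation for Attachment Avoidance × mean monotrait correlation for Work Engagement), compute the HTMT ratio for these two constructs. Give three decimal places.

0.529

Mean between = 4.48/12 = 0.3733.
Mean within-AA = 4.75/6 = 0.7917; mean within-WE = 1.89/3 = 0.6300.
Geometric mean = √(0.7917 × 0.6300) = 0.7062.
HTMT = 0.3733 / 0.7062 = 0.529.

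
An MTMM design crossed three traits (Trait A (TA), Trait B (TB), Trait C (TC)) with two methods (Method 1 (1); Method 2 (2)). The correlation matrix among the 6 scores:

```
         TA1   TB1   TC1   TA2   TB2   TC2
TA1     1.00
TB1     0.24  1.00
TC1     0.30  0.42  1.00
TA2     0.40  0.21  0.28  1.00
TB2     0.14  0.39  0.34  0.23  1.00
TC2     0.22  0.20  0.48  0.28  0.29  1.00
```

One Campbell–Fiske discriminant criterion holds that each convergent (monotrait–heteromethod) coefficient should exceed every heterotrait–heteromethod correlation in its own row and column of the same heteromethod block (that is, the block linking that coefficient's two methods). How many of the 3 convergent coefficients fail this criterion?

Checking each validity diagonal entry against its comparison values:
TA (methods 1·2): 0.40 vs {0.14, 0.21, 0.22, 0.28} → pass.
TB (methods 1·2): 0.39 vs {0.21, 0.14, 0.20, 0.34} → pass.
TC (methods 1·2): 0.48 vs {0.28, 0.22, 0.34, 0.20} → pass.
0 of 3 fail.

0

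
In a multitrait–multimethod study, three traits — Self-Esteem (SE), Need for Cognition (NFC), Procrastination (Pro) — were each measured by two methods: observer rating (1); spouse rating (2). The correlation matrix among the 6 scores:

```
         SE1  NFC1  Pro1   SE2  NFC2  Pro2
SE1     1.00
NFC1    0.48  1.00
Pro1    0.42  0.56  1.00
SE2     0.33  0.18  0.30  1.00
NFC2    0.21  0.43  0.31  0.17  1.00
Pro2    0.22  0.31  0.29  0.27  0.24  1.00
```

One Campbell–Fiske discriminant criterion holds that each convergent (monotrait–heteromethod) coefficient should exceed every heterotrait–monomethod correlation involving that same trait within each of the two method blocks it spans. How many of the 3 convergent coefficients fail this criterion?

3

Convergent coefficients and their comparison sets:
SE (methods 1·2): 0.33 vs {0.48, 0.17, 0.42, 0.27} → fail.
NFC (methods 1·2): 0.43 vs {0.48, 0.17, 0.56, 0.24} → fail.
Pro (methods 1·2): 0.29 vs {0.42, 0.27, 0.56, 0.24} → fail.
3 of 3 fail.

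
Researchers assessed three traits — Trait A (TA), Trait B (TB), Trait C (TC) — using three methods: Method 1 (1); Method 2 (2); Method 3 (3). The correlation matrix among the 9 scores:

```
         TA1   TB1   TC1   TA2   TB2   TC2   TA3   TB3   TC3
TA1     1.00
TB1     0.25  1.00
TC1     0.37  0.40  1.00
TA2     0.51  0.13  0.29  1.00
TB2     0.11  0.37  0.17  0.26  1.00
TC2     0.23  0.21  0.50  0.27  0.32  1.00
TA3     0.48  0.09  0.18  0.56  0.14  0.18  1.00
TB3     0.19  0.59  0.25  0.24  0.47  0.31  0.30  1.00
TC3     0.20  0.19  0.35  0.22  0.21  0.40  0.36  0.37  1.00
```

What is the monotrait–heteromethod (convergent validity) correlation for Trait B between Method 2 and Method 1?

Same trait (TB), different methods: r(TB2, TB1) = 0.37.

0.37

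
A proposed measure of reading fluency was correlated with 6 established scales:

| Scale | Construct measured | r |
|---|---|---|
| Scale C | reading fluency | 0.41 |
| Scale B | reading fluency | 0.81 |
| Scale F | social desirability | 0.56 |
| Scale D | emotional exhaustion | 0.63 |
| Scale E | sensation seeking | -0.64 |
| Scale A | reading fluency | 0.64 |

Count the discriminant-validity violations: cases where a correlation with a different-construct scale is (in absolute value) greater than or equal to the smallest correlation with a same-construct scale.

Convergent (same construct = reading fluency): Scale C, Scale B, Scale A.
Smallest convergent = 0.41. Discriminant |r|: 0.56, 0.63, 0.64; count ≥ 0.41 → 3.

3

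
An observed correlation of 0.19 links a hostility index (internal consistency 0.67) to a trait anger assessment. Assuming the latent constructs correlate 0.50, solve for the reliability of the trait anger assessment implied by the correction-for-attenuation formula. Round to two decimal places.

r_true = r_obs / √(r_xx · r_yy) ⇒ 0.50 = 0.19 / √(0.67 · r_yy).
√(0.67 · r_yy) = 0.19 / 0.50 = 0.3800; 0.67 · r_yy = 0.1444; r_yy = 0.1444 / 0.67 ≈ 0.22.

0.22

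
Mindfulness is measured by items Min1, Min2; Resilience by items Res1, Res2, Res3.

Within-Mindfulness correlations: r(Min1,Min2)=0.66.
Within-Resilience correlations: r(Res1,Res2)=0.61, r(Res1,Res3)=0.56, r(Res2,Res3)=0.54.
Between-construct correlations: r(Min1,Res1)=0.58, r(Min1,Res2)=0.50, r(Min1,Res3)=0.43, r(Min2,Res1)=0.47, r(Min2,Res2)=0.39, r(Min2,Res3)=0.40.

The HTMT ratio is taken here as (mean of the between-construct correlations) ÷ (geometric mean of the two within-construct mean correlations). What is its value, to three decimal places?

Mean heterotrait r = 2.77/6 = 0.4617.
Mean within-Min = 0.66/1 = 0.6600; mean within-Res = 1.71/3 = 0.5700.
Geometric mean = √(0.6600 × 0.5700) = 0.6134.
HTMT = 0.4617 / 0.6134 = 0.753.

0.753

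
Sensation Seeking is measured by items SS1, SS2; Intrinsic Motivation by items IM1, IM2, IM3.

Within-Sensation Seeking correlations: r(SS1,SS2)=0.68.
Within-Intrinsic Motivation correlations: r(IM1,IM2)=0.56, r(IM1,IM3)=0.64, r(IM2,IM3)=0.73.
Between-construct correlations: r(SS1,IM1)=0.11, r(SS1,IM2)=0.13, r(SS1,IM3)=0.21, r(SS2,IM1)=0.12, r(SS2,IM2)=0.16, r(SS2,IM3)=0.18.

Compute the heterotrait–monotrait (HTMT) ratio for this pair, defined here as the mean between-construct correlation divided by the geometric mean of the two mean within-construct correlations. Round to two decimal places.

0.23

Between-construct mean = 0.91/6 = 0.1517.
Mean within-SS = 0.68/1 = 0.6800; mean within-IM = 1.93/3 = 0.6433.
Geometric mean = √(0.6800 × 0.6433) = 0.6614.
HTMT = 0.1517 / 0.6614 = 0.23.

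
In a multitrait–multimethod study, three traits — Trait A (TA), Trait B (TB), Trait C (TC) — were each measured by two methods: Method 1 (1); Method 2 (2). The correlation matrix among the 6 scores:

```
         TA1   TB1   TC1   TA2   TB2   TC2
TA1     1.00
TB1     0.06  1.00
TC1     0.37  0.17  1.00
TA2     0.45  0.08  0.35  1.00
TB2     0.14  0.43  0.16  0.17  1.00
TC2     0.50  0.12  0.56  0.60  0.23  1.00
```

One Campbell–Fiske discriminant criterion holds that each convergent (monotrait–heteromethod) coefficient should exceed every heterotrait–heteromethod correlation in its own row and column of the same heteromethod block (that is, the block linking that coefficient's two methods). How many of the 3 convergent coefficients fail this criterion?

Convergent coefficients and their comparison sets:
TA (methods 1·2): 0.45 vs {0.14, 0.08, 0.50, 0.35} → fail.
TB (methods 1·2): 0.43 vs {0.08, 0.14, 0.12, 0.16} → pass.
TC (methods 1·2): 0.56 vs {0.35, 0.50, 0.16, 0.12} → pass.
1 of 3 fail.

1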